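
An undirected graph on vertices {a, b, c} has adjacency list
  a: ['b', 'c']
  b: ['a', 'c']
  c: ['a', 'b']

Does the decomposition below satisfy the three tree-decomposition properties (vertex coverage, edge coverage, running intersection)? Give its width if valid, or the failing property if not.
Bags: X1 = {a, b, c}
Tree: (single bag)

Yes; width 2.

Every vertex of G appears in some bag (union = {a, b, c}); every edge is covered by a bag; and for each vertex v the set of bags containing v is connected in the bag tree. The decomposition is therefore valid. The largest bag has 3 vertices, so the width is 2.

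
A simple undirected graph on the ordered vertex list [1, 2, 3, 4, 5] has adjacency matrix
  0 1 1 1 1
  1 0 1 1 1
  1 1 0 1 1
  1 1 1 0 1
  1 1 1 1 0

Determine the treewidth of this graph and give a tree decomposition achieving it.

Treewidth 4.
Bags: B1 = {1, 2, 3, 4, 5}
Tree: (single bag)

A single bag containing all 5 vertices is trivially a valid decomposition of width 4. On the other hand G contains the 5-clique {1, 2, 3, 4, 5}. A clique must lie in a single bag of any decomposition, so no decomposition can have width below 4. Combining the bounds, tw(G) = 4.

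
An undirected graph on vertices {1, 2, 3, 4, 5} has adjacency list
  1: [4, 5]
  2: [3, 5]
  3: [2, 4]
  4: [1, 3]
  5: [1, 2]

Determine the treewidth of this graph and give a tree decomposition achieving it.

Treewidth 2.
One such decomposition:
Bags: B1 = {1, 4, 5}  B2 = {2, 4, 5}  B3 = {2, 3, 4}
Tree: B1–B2, B2–B3

Each bag holds 3 vertices, so the decomposition has width 2, which upper-bounds the treewidth. For the lower bound, G contains the cycle 4–1–5–2–3–4, so G is not a forest; only forests have treewidth ≤ 1, hence tw(G) ≥ 2. Hence tw(G) = 2 exactly.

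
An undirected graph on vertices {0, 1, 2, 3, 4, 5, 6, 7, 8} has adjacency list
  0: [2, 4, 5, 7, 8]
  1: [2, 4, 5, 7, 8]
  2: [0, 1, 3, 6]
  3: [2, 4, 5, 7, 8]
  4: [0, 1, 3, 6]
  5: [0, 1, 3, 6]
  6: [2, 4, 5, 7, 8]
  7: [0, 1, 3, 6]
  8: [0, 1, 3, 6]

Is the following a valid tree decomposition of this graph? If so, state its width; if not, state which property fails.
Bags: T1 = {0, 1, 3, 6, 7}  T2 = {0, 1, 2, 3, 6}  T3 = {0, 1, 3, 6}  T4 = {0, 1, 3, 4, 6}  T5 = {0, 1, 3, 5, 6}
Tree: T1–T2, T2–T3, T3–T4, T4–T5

No — vertex 8 appears in no bag.

A tree decomposition must satisfy three properties: every vertex lies in some bag; for every edge, both endpoints lie together in some bag; and for every vertex, the bags containing it form a connected subtree. Here vertex 8 appears in no bag, so the decomposition is invalid.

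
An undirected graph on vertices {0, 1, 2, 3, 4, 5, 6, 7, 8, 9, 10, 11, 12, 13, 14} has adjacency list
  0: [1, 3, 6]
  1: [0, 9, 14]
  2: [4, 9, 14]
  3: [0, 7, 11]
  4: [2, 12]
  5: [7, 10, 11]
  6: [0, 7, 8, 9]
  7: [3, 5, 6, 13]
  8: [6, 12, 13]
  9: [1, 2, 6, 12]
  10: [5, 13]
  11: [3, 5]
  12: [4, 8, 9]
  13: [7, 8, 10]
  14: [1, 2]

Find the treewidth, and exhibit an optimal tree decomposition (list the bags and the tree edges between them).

Treewidth 3.
One such decomposition:
Bags: B1 = {1, 2, 4, 14}  B2 = {1, 2, 4, 9}  B3 = {1, 4, 9, 12}  B4 = {0, 1, 9, 12}  B5 = {0, 6, 9, 12}  B6 = {0, 6, 8, 12}  B7 = {0, 3, 6, 8}  B8 = {3, 6, 7, 8}  B9 = {3, 7, 8, 13}  B10 = {3, 7, 11, 13}  B11 = {5, 7, 11, 13}  B12 = {5, 10, 11, 13}
Tree: B1–B2, B2–B3, B3–B4, B4–B5, B5–B6, B6–B7, B7–B8, B8–B9, B9–B10, B10–B11, B11–B12

Every bag has size at most 4, so the width is 4 − 1 = 3 and tw(G) ≤ 3. For the lower bound: the 4 vertex sets {2,4,14}, {1}, {9}, {0,6,8,12} are disjoint, each induces a connected subgraph, and every pair is joined by at least one edge of G. Contracting each set to a single vertex therefore yields K_{4} as a minor, and since treewidth is minor-monotone, tw(G) ≥ tw(K_{4}) = 3. Hence tw(G) = 3 exactly.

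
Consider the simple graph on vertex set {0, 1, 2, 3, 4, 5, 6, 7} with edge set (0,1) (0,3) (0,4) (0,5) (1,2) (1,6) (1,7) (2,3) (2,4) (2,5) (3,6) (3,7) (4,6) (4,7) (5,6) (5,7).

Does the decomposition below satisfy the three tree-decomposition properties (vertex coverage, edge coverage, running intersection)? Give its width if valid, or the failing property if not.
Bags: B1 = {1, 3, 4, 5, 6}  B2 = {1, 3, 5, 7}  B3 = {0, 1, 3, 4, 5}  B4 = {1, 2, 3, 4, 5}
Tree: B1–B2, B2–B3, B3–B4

No — edge (4,7) lies in no bag.

A tree decomposition must satisfy three properties: every vertex lies in some bag; for every edge, both endpoints lie together in some bag; and for every vertex, the bags containing it form a connected subtree. Here edge (4,7) lies in no bag, so the decomposition is invalid.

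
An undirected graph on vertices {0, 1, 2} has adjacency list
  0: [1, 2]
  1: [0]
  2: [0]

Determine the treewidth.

A width-1 tree decomposition is:
Bags: B1 = {0, 1}  B2 = {0, 2}
Tree: B1–B2
Each bag holds 2 vertices, so the decomposition has width 1, which upper-bounds the treewidth. G has an edge, so its treewidth is at least 1. Hence tw(G) = 1 exactly.

1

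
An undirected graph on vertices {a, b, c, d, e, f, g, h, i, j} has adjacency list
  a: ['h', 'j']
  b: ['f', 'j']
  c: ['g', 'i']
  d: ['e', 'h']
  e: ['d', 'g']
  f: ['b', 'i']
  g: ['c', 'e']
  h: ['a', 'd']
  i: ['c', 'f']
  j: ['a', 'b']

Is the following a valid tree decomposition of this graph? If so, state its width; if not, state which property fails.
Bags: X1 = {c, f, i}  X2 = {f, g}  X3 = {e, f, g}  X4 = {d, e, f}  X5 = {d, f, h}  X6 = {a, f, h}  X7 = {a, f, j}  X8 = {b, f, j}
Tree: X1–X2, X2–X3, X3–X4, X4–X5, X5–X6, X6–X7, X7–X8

No — edge (c,g) lies in no bag.

A tree decomposition must satisfy three properties: every vertex lies in some bag; for every edge, both endpoints lie together in some bag; and for every vertex, the bags containing it form a connected subtree. Here edge (c,g) lies in no bag, so the decomposition is invalid.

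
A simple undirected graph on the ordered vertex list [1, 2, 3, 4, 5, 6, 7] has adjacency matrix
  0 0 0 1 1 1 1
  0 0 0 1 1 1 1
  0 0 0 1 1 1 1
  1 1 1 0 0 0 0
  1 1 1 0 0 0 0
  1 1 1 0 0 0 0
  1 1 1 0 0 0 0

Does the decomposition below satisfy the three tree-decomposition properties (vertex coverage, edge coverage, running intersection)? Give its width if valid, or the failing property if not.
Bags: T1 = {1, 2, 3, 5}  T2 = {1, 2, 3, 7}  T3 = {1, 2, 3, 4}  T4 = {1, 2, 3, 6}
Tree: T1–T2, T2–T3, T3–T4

Yes; width 3.

Every vertex of G appears in some bag (union = {1, 2, 3, 4, 5, 6, 7}); every edge is covered by a bag; and for each vertex v the set of bags containing v is connected in the bag tree. The decomposition is therefore valid. The largest bag has 4 vertices, so the width is 3.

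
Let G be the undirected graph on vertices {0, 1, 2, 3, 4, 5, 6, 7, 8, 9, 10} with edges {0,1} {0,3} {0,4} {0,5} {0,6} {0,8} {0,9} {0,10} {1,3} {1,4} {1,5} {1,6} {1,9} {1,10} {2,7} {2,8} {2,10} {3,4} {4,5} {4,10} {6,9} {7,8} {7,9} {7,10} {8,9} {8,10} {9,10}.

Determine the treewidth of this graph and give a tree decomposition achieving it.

Treewidth 3.
Bags: B1 = {0, 1, 9, 10}  B2 = {0, 8, 9, 10}  B3 = {7, 8, 9, 10}  B4 = {0, 1, 4, 10}  B5 = {2, 7, 8, 10}  B6 = {0, 1, 3, 4}  B7 = {0, 1, 6, 9}  B8 = {0, 1, 4, 5}
Tree: B1–B2, B2–B3, B1–B4, B3–B5, B4–B6, B1–B7, B4–B8

Each bag holds 4 vertices, so the decomposition has width 3, which upper-bounds the treewidth. For the lower bound, the 4 vertices {0, 8, 9, 10} are pairwise adjacent, and any tree decomposition puts a clique entirely inside one bag — forcing width ≥ 3. Hence tw(G) = 3 exactly.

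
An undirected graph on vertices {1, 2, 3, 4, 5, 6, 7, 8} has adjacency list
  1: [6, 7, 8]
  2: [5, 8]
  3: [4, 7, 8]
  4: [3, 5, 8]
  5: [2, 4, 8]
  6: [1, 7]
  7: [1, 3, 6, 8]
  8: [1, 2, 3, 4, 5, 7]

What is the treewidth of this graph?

A width-2 tree decomposition is:
Bags: B1 = {3, 4, 8}  B2 = {3, 7, 8}  B3 = {1, 7, 8}  B4 = {1, 6, 7}  B5 = {4, 5, 8}  B6 = {2, 5, 8}
Tree: B1–B2, B2–B3, B3–B4, B1–B5, B5–B6
The largest bag has 3 vertices, giving width 2; this decomposition certifies tw(G) ≤ 2. For the lower bound, the 3 vertices {1, 7, 8} are pairwise adjacent, and any tree decomposition puts a clique entirely inside one bag — forcing width ≥ 2. Combining the bounds, tw(G) = 2.

2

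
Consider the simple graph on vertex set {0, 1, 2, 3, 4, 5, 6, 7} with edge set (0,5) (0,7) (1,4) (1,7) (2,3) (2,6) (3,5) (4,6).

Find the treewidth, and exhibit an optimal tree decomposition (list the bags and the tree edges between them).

The largest bag has 3 vertices, giving width 2; this decomposition certifies tw(G) ≤ 2. For the lower bound, G contains the cycle 0–5–3–2–6–4–1–7–0, so G is not a forest; only forests have treewidth ≤ 1, hence tw(G) ≥ 2. The upper and lower bounds meet at 2, so that is the treewidth.

Treewidth 2.
One optimal decomposition is:
Bags: B1 = {0, 3, 5}  B2 = {0, 2, 3}  B3 = {0, 2, 6}  B4 = {0, 4, 6}  B5 = {0, 1, 4}  B6 = {0, 1, 7}
Tree: B1–B2, B2–B3, B3–B4, B4–B5, B5–B6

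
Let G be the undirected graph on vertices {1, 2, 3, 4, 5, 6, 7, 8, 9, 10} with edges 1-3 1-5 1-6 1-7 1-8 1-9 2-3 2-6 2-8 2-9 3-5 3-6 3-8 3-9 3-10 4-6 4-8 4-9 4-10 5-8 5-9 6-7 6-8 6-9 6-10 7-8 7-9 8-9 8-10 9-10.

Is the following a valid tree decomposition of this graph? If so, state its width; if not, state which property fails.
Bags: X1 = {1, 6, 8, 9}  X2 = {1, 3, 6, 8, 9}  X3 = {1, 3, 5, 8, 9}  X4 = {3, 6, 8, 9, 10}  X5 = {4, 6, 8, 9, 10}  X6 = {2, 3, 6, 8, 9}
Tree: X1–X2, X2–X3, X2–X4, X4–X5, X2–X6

No — vertex 7 appears in no bag.

A tree decomposition must satisfy three properties: every vertex lies in some bag; for every edge, both endpoints lie together in some bag; and for every vertex, the bags containing it form a connected subtree. Here vertex 7 appears in no bag, so the decomposition is invalid.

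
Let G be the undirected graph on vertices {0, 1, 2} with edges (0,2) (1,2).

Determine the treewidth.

A width-1 tree decomposition is:
Bags: B1 = {0, 2}  B2 = {1, 2}
Tree: B1–B2
Each bag holds 2 vertices, so the decomposition has width 1, which upper-bounds the treewidth. G has an edge, so its treewidth is at least 1. The upper and lower bounds meet at 1, so that is the treewidth.

1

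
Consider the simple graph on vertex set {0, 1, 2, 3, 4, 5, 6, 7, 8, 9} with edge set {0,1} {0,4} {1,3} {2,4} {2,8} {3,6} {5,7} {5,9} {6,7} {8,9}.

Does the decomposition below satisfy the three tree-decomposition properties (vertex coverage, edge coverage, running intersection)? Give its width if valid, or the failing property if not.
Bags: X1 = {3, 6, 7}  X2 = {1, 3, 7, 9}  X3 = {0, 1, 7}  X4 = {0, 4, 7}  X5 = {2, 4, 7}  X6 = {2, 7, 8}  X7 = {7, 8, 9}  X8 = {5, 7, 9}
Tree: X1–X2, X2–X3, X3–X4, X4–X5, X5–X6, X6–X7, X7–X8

No — bags containing vertex 9 are not connected in the tree.

A tree decomposition must satisfy three properties: every vertex lies in some bag; for every edge, both endpoints lie together in some bag; and for every vertex, the bags containing it form a connected subtree. Here bags containing vertex 9 are not connected in the tree, so the decomposition is invalid.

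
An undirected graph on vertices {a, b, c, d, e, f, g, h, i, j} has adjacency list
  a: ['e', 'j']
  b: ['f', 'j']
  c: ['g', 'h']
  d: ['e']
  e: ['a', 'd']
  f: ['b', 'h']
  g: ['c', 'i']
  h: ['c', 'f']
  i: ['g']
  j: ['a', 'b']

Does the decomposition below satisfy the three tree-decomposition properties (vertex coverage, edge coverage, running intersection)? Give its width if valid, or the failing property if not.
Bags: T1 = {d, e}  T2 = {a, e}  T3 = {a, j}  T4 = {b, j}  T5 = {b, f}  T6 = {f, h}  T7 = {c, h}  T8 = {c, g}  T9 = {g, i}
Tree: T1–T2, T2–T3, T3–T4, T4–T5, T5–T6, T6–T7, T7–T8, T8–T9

Checking the three conditions: (i) the bags cover all of {a, b, c, d, e, f, g, h, i, j}; (ii) for each edge, some bag contains both endpoints; (iii) the bags containing any fixed vertex form a subtree. All hold, so the decomposition is valid with width 2 − 1 = 1.

Yes; width 1.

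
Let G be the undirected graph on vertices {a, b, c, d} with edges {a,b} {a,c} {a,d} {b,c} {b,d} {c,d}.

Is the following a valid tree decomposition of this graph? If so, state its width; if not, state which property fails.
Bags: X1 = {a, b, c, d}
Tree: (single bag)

Yes; width 3.

Checking the three conditions: (i) the bags cover all of {a, b, c, d}; (ii) for each edge, some bag contains both endpoints; (iii) the bags containing any fixed vertex form a subtree. All hold, so the decomposition is valid with width 4 − 1 = 3.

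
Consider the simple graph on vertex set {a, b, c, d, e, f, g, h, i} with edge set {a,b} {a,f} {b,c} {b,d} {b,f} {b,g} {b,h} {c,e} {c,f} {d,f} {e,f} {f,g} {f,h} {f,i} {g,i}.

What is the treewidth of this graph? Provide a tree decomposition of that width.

The largest bag has 3 vertices, giving width 2; this decomposition certifies tw(G) ≤ 2. For the lower bound, the 3 vertices {c, e, f} are pairwise adjacent, and any tree decomposition puts a clique entirely inside one bag — forcing width ≥ 2. Hence tw(G) = 2 exactly.

Treewidth 2.
One optimal decomposition is:
Bags: B1 = {b, f, g}  B2 = {a, b, f}  B3 = {b, d, f}  B4 = {b, c, f}  B5 = {b, f, h}  B6 = {f, g, i}  B7 = {c, e, f}
Tree: B1–B2, B2–B3, B1–B4, B1–B5, B1–B6, B4–B7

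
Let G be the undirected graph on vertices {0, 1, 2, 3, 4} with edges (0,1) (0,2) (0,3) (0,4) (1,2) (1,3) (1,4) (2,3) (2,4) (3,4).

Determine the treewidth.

4

A width-4 tree decomposition is:
Bags: B1 = {0, 1, 2, 3, 4}
Tree: (single bag)
A single bag containing all 5 vertices is trivially a valid decomposition of width 4. On the other hand G contains the 5-clique {0, 1, 2, 3, 4}. A clique must lie in a single bag of any decomposition, so no decomposition can have width below 4. Hence tw(G) = 4 exactly.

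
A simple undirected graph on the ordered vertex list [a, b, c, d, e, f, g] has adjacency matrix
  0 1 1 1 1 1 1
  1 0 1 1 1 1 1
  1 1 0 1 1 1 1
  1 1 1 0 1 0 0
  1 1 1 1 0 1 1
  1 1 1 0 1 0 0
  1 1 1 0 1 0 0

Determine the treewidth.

A width-4 tree decomposition is:
Bags: B1 = {a, b, c, d, e}  B2 = {a, b, c, e, g}  B3 = {a, b, c, e, f}
Tree: B1–B2, B1–B3
Every bag has size at most 5, so the width is 5 − 1 = 4 and tw(G) ≤ 4. Conversely, {a, b, c, d, e} is a clique of size 5, and the vertices of any clique must share a bag in every tree decomposition; so some bag has ≥ 5 vertices and tw(G) ≥ 4. Therefore the treewidth is 4.

4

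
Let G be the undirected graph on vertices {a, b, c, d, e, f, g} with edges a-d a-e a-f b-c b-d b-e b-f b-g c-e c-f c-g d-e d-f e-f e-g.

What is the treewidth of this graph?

A width-3 tree decomposition is:
Bags: B1 = {b, c, e, f}  B2 = {b, d, e, f}  B3 = {b, c, e, g}  B4 = {a, d, e, f}
Tree: B1–B2, B1–B3, B2–B4
Each bag holds 4 vertices, so the decomposition has width 3, which upper-bounds the treewidth. For the lower bound, the 4 vertices {b, c, e, g} are pairwise adjacent, and any tree decomposition puts a clique entirely inside one bag — forcing width ≥ 3. Combining the bounds, tw(G) = 3.

3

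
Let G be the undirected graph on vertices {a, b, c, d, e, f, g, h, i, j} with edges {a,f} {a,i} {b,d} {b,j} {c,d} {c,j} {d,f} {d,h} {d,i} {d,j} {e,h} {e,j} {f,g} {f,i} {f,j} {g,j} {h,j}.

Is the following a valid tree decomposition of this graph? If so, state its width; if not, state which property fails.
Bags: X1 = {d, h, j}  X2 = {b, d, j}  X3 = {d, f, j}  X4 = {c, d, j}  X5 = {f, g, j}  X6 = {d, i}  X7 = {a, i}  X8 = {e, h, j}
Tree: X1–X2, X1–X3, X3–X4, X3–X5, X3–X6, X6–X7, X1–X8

A tree decomposition must satisfy three properties: every vertex lies in some bag; for every edge, both endpoints lie together in some bag; and for every vertex, the bags containing it form a connected subtree. Here edge (f,i) lies in no bag, so the decomposition is invalid.

No — edge (f,i) lies in no bag.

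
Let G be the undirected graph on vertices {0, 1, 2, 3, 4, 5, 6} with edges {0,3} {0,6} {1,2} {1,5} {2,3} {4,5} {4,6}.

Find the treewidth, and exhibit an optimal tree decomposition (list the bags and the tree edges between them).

Treewidth 2.
One optimal decomposition is:
Bags: B1 = {4, 5, 6}  B2 = {0, 5, 6}  B3 = {0, 3, 5}  B4 = {2, 3, 5}  B5 = {1, 2, 5}
Tree: B1–B2, B2–B3, B3–B4, B4–B5

The largest bag has 3 vertices, giving width 2; this decomposition certifies tw(G) ≤ 2. Since 5–4–6–0–3–2–1–5 is a cycle in G, G is not acyclic. Forests are exactly the graphs of treewidth ≤ 1, so tw(G) ≥ 2. Combining the bounds, tw(G) = 2.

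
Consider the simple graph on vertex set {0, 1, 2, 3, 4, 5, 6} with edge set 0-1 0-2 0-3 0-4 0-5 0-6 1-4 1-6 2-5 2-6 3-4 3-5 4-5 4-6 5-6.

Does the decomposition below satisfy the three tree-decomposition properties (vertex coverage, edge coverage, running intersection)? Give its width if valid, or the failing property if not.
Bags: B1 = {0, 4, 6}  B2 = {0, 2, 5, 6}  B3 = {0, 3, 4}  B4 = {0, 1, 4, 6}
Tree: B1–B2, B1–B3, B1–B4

No — edge (5,4) lies in no bag.

A tree decomposition must satisfy three properties: every vertex lies in some bag; for every edge, both endpoints lie together in some bag; and for every vertex, the bags containing it form a connected subtree. Here edge (5,4) lies in no bag, so the decomposition is invalid.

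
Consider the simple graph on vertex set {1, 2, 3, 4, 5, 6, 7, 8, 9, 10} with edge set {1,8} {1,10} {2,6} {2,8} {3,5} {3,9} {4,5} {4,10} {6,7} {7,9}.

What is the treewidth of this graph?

A width-2 tree decomposition is:
Bags: B1 = {1, 4, 10}  B2 = {1, 4, 8}  B3 = {2, 4, 8}  B4 = {2, 4, 6}  B5 = {4, 6, 7}  B6 = {4, 7, 9}  B7 = {3, 4, 9}  B8 = {3, 4, 5}
Tree: B1–B2, B2–B3, B3–B4, B4–B5, B5–B6, B6–B7, B7–B8
The largest bag has 3 vertices, giving width 2; this decomposition certifies tw(G) ≤ 2. For the lower bound, G contains the cycle 4–10–1–8–2–6–7–9–3–5–4, so G is not a forest; only forests have treewidth ≤ 1, hence tw(G) ≥ 2. Combining the bounds, tw(G) = 2.

2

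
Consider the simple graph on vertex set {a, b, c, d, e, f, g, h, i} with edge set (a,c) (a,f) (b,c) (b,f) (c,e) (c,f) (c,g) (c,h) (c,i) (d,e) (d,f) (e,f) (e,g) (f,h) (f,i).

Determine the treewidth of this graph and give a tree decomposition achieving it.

The largest bag has 3 vertices, giving width 2; this decomposition certifies tw(G) ≤ 2. Conversely, {c, e, g} is a clique of size 3, and the vertices of any clique must share a bag in every tree decomposition; so some bag has ≥ 3 vertices and tw(G) ≥ 2. The upper and lower bounds meet at 2, so that is the treewidth.

Treewidth 2.
Bags: B1 = {b, c, f}  B2 = {a, c, f}  B3 = {c, e, f}  B4 = {c, f, h}  B5 = {c, f, i}  B6 = {c, e, g}  B7 = {d, e, f}
Tree: B1–B2, B2–B3, B1–B4, B4–B5, B3–B6, B3–B7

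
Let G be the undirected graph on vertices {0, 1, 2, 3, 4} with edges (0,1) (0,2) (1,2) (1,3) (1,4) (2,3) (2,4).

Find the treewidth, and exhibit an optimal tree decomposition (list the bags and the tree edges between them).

The largest bag has 3 vertices, giving width 2; this decomposition certifies tw(G) ≤ 2. On the other hand G contains the 3-clique {0, 1, 2}. A clique must lie in a single bag of any decomposition, so no decomposition can have width below 2. The upper and lower bounds meet at 2, so that is the treewidth.

Treewidth 2.
One such decomposition:
Bags: B1 = {0, 1, 2}  B2 = {1, 2, 3}  B3 = {1, 2, 4}
Tree: B1–B2, B2–B3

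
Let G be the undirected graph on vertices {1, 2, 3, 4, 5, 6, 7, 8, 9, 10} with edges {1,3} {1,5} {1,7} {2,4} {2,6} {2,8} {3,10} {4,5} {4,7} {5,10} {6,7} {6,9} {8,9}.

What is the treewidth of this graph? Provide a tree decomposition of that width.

Treewidth 2.
One such decomposition:
Bags: B1 = {3, 5, 10}  B2 = {1, 3, 5}  B3 = {1, 4, 5}  B4 = {1, 4, 7}  B5 = {2, 4, 7}  B6 = {2, 6, 7}  B7 = {2, 6, 8}  B8 = {6, 8, 9}
Tree: B1–B2, B2–B3, B3–B4, B4–B5, B5–B6, B6–B7, B7–B8

Every bag has size at most 3, so the width is 3 − 1 = 2 and tw(G) ≤ 2. The edges 10–3–1–5–10 form a cycle, so G is not a tree and its treewidth is at least 2. Combining the bounds, tw(G) = 2.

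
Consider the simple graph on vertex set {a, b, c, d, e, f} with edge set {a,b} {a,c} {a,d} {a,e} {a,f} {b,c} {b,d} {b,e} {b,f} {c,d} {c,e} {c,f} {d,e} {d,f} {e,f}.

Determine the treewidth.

5

A width-5 tree decomposition is:
Bags: B1 = {a, b, c, d, e, f}
Tree: (single bag)
With just one bag of size 6, the width is 6 − 1 = 5, so tw(G) ≤ 5. Conversely, {a, b, c, d, e, f} is a clique of size 6, and the vertices of any clique must share a bag in every tree decomposition; so some bag has ≥ 6 vertices and tw(G) ≥ 5. Combining the bounds, tw(G) = 5.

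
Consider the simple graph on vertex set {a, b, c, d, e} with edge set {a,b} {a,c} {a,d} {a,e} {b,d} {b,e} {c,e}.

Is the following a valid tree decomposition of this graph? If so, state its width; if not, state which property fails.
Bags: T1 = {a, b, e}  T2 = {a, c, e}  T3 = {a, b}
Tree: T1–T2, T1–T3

A tree decomposition must satisfy three properties: every vertex lies in some bag; for every edge, both endpoints lie together in some bag; and for every vertex, the bags containing it form a connected subtree. Here vertex d appears in no bag, so the decomposition is invalid.

No — vertex d appears in no bag.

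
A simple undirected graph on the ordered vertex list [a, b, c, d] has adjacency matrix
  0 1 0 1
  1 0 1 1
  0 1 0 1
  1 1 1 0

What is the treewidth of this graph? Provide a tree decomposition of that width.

Treewidth 2.
One optimal decomposition is:
Bags: B1 = {b, c, d}  B2 = {a, b, d}
Tree: B1–B2

Every bag has size at most 3, so the width is 3 − 1 = 2 and tw(G) ≤ 2. Conversely, {b, c, d} is a clique of size 3, and the vertices of any clique must share a bag in every tree decomposition; so some bag has ≥ 3 vertices and tw(G) ≥ 2. Therefore the treewidth is 2.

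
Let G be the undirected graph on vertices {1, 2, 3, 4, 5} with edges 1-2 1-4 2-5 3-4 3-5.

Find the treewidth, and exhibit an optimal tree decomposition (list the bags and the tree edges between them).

Each bag holds 3 vertices, so the decomposition has width 2, which upper-bounds the treewidth. For the lower bound, G contains the cycle 5–3–4–1–2–5, so G is not a forest; only forests have treewidth ≤ 1, hence tw(G) ≥ 2. Hence tw(G) = 2 exactly.

Treewidth 2.
One such decomposition:
Bags: B1 = {3, 4, 5}  B2 = {1, 4, 5}  B3 = {1, 2, 5}
Tree: B1–B2, B2–B3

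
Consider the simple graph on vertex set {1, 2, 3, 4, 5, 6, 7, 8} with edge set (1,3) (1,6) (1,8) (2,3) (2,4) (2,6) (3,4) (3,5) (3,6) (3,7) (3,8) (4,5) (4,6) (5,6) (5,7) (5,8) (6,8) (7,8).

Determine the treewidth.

A width-3 tree decomposition is:
Bags: B1 = {3, 5, 6, 8}  B2 = {1, 3, 6, 8}  B3 = {3, 4, 5, 6}  B4 = {3, 5, 7, 8}  B5 = {2, 3, 4, 6}
Tree: B1–B2, B1–B3, B1–B4, B3–B5
Each bag holds 4 vertices, so the decomposition has width 3, which upper-bounds the treewidth. Conversely, {1, 3, 6, 8} is a clique of size 4, and the vertices of any clique must share a bag in every tree decomposition; so some bag has ≥ 4 vertices and tw(G) ≥ 3. Hence tw(G) = 3 exactly.

3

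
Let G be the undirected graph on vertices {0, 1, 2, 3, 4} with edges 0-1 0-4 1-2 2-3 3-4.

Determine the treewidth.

A width-2 tree decomposition is:
Bags: B1 = {0, 1, 2}  B2 = {0, 2, 3}  B3 = {0, 3, 4}
Tree: B1–B2, B2–B3
Every bag has size at most 3, so the width is 3 − 1 = 2 and tw(G) ≤ 2. Since 0–1–2–3–4–0 is a cycle in G, G is not acyclic. Forests are exactly the graphs of treewidth ≤ 1, so tw(G) ≥ 2. Combining the bounds, tw(G) = 2.

2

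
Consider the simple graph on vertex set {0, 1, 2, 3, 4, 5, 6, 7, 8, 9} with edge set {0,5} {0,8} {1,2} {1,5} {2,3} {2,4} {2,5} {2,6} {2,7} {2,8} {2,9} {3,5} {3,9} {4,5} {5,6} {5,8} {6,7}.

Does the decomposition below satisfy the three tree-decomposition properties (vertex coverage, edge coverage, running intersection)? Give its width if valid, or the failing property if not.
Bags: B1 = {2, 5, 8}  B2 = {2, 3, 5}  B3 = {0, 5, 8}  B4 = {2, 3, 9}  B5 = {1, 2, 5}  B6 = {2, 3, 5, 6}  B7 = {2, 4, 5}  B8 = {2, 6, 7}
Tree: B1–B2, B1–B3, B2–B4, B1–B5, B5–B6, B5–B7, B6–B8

No — bags containing vertex 3 are not connected in the tree.

A tree decomposition must satisfy three properties: every vertex lies in some bag; for every edge, both endpoints lie together in some bag; and for every vertex, the bags containing it form a connected subtree. Here bags containing vertex 3 are not connected in the tree, so the decomposition is invalid.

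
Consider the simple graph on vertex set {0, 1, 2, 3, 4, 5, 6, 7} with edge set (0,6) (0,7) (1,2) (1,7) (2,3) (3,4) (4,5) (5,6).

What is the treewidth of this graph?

2

A width-2 tree decomposition is:
Bags: B1 = {4, 5, 6}  B2 = {0, 4, 6}  B3 = {0, 4, 7}  B4 = {1, 4, 7}  B5 = {1, 2, 4}  B6 = {2, 3, 4}
Tree: B1–B2, B2–B3, B3–B4, B4–B5, B5–B6
Each bag holds 3 vertices, so the decomposition has width 2, which upper-bounds the treewidth. The edges 4–5–6–0–7–1–2–3–4 form a cycle, so G is not a tree and its treewidth is at least 2. Therefore the treewidth is 2.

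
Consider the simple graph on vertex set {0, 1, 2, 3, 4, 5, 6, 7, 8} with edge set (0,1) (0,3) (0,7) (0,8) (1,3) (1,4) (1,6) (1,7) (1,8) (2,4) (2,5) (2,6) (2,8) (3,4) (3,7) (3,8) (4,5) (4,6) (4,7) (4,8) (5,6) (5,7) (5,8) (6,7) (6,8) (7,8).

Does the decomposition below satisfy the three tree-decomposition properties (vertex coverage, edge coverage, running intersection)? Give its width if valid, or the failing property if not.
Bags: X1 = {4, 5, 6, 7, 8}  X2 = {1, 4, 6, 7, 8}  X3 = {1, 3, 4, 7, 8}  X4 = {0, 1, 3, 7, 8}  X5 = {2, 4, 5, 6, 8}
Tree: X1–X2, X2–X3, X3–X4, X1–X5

Yes; width 4.

Checking the three conditions: (i) the bags cover all of {0, 1, 2, 3, 4, 5, 6, 7, 8}; (ii) for each edge, some bag contains both endpoints; (iii) the bags containing any fixed vertex form a subtree. All hold, so the decomposition is valid with width 5 − 1 = 4.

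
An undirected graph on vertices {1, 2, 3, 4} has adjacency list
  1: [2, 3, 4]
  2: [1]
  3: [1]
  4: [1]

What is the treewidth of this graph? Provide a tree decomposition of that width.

Treewidth 1.
One optimal decomposition is:
Bags: B1 = {1, 3}  B2 = {1, 2}  B3 = {1, 4}
Tree: B1–B2, B1–B3

Every bag has size at most 2, so the width is 2 − 1 = 1 and tw(G) ≤ 1. G has an edge, so its treewidth is at least 1. The upper and lower bounds meet at 1, so that is the treewidth.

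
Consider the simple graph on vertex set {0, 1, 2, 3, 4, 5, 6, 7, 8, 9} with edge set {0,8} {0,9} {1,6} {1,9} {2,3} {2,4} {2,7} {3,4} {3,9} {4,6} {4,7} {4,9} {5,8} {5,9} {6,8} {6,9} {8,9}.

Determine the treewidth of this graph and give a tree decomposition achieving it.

The largest bag has 3 vertices, giving width 2; this decomposition certifies tw(G) ≤ 2. On the other hand G contains the 3-clique {0, 8, 9}. A clique must lie in a single bag of any decomposition, so no decomposition can have width below 2. Combining the bounds, tw(G) = 2.

Treewidth 2.
One such decomposition:
Bags: B1 = {3, 4, 9}  B2 = {4, 6, 9}  B3 = {6, 8, 9}  B4 = {2, 3, 4}  B5 = {1, 6, 9}  B6 = {2, 4, 7}  B7 = {0, 8, 9}  B8 = {5, 8, 9}
Tree: B1–B2, B2–B3, B1–B4, B3–B5, B4–B6, B3–B7, B3–B8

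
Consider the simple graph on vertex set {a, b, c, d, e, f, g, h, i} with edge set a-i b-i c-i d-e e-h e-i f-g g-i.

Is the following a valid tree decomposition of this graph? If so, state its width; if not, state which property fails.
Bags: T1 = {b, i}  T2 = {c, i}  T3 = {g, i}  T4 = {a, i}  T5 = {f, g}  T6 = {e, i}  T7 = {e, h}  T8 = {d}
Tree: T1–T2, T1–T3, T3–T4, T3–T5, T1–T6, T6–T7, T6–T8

No — edge (e,d) lies in no bag.

A tree decomposition must satisfy three properties: every vertex lies in some bag; for every edge, both endpoints lie together in some bag; and for every vertex, the bags containing it form a connected subtree. Here edge (e,d) lies in no bag, so the decomposition is invalid.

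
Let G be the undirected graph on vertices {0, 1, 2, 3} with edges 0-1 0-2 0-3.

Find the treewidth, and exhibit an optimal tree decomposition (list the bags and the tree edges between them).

Treewidth 1.
Bags: B1 = {0, 1}  B2 = {0, 2}  B3 = {0, 3}
Tree: B1–B2, B1–B3

The largest bag has 2 vertices, giving width 1; this decomposition certifies tw(G) ≤ 1. G has an edge, so its treewidth is at least 1. The upper and lower bounds meet at 1, so that is the treewidth.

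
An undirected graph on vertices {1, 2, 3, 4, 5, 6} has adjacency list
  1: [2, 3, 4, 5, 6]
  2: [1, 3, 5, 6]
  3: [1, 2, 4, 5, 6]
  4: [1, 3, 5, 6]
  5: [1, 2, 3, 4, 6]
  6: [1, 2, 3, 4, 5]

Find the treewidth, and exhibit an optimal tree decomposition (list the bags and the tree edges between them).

Treewidth 4.
One optimal decomposition is:
Bags: B1 = {1, 3, 4, 5, 6}  B2 = {1, 2, 3, 5, 6}
Tree: B1–B2

The largest bag has 5 vertices, giving width 4; this decomposition certifies tw(G) ≤ 4. For the lower bound, the 5 vertices {1, 2, 3, 5, 6} are pairwise adjacent, and any tree decomposition puts a clique entirely inside one bag — forcing width ≥ 4. The upper and lower bounds meet at 4, so that is the treewidth.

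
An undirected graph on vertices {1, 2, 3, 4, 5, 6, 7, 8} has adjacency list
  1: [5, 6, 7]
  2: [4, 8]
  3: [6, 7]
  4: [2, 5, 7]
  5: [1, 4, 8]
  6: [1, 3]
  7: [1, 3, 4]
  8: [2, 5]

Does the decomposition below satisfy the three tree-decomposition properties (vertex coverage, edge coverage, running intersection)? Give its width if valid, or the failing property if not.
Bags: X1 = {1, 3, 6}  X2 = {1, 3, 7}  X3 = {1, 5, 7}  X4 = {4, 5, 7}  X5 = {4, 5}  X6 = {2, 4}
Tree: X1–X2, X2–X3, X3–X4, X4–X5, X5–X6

A tree decomposition must satisfy three properties: every vertex lies in some bag; for every edge, both endpoints lie together in some bag; and for every vertex, the bags containing it form a connected subtree. Here vertex 8 appears in no bag, so the decomposition is invalid.

No — vertex 8 appears in no bag.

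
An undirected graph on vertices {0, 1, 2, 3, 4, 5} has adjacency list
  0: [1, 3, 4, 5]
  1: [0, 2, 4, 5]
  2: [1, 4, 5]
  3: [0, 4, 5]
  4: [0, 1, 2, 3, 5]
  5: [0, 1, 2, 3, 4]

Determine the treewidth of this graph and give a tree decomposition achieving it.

Treewidth 3.
Bags: B1 = {1, 2, 4, 5}  B2 = {0, 1, 4, 5}  B3 = {0, 3, 4, 5}
Tree: B1–B2, B2–B3

Every bag has size at most 4, so the width is 4 − 1 = 3 and tw(G) ≤ 3. On the other hand G contains the 4-clique {0, 1, 4, 5}. A clique must lie in a single bag of any decomposition, so no decomposition can have width below 3. The upper and lower bounds meet at 3, so that is the treewidth.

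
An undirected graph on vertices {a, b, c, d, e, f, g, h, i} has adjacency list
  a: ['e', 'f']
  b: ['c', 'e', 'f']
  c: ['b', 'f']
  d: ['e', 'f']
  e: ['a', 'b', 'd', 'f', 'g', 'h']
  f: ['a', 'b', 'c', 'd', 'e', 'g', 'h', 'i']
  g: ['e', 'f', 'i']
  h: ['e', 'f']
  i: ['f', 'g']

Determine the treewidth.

2

A width-2 tree decomposition is:
Bags: B1 = {e, f, g}  B2 = {f, g, i}  B3 = {d, e, f}  B4 = {e, f, h}  B5 = {b, e, f}  B6 = {b, c, f}  B7 = {a, e, f}
Tree: B1–B2, B1–B3, B1–B4, B3–B5, B5–B6, B1–B7
The largest bag has 3 vertices, giving width 2; this decomposition certifies tw(G) ≤ 2. Conversely, {d, e, f} is a clique of size 3, and the vertices of any clique must share a bag in every tree decomposition; so some bag has ≥ 3 vertices and tw(G) ≥ 2. Combining the bounds, tw(G) = 2.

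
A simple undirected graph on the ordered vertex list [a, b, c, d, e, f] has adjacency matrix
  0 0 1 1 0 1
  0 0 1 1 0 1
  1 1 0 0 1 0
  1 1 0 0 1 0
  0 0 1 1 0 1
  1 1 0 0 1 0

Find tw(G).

A width-3 tree decomposition is:
Bags: B1 = {a, c, d, f}  B2 = {c, d, e, f}  B3 = {b, c, d, f}
Tree: B1–B2, B2–B3
The largest bag has 4 vertices, giving width 3; this decomposition certifies tw(G) ≤ 3. For the lower bound: the 4 vertex sets {a,c}, {e,f}, {d}, {b} are disjoint, each induces a connected subgraph, and every pair is joined by at least one edge of G. Contracting each set to a single vertex therefore yields K_{4} as a minor, and since treewidth is minor-monotone, tw(G) ≥ tw(K_{4}) = 3. The upper and lower bounds meet at 3, so that is the treewidth.

3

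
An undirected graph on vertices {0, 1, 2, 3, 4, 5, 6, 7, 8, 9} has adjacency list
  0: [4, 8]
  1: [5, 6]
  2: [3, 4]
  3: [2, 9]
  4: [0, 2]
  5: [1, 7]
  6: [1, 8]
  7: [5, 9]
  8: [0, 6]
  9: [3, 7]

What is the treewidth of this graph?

A width-2 tree decomposition is:
Bags: B1 = {0, 4, 8}  B2 = {4, 6, 8}  B3 = {1, 4, 6}  B4 = {1, 4, 5}  B5 = {4, 5, 7}  B6 = {4, 7, 9}  B7 = {3, 4, 9}  B8 = {2, 3, 4}
Tree: B1–B2, B2–B3, B3–B4, B4–B5, B5–B6, B6–B7, B7–B8
The largest bag has 3 vertices, giving width 2; this decomposition certifies tw(G) ≤ 2. For the lower bound, G contains the cycle 4–0–8–6–1–5–7–9–3–2–4, so G is not a forest; only forests have treewidth ≤ 1, hence tw(G) ≥ 2. The upper and lower bounds meet at 2, so that is the treewidth.

2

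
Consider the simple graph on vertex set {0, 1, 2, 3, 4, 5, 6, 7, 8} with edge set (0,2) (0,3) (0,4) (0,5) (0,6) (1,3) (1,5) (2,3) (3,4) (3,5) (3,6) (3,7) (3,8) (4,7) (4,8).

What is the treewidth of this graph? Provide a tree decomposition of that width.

Every bag has size at most 3, so the width is 3 − 1 = 2 and tw(G) ≤ 2. On the other hand G contains the 3-clique {0, 2, 3}. A clique must lie in a single bag of any decomposition, so no decomposition can have width below 2. Combining the bounds, tw(G) = 2.

Treewidth 2.
One optimal decomposition is:
Bags: B1 = {0, 3, 4}  B2 = {3, 4, 7}  B3 = {3, 4, 8}  B4 = {0, 2, 3}  B5 = {0, 3, 6}  B6 = {0, 3, 5}  B7 = {1, 3, 5}
Tree: B1–B2, B2–B3, B1–B4, B4–B5, B1–B6, B6–B7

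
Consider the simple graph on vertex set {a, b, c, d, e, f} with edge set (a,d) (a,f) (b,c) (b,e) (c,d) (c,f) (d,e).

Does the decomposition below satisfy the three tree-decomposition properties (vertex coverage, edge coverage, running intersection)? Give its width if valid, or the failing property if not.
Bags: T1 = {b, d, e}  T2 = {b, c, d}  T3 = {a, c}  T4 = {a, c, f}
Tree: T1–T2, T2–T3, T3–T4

No — edge (d,a) lies in no bag.

A tree decomposition must satisfy three properties: every vertex lies in some bag; for every edge, both endpoints lie together in some bag; and for every vertex, the bags containing it form a connected subtree. Here edge (d,a) lies in no bag, so the decomposition is invalid.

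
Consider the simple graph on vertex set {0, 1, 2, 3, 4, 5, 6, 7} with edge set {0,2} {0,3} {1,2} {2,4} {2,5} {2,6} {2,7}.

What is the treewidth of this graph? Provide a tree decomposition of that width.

The largest bag has 2 vertices, giving width 1; this decomposition certifies tw(G) ≤ 1. Any graph with an edge has treewidth ≥ 1, and G has the edge 0–3. Combining the bounds, tw(G) = 1.

Treewidth 1.
One optimal decomposition is:
Bags: B1 = {0, 3}  B2 = {0, 2}  B3 = {2, 6}  B4 = {1, 2}  B5 = {2, 7}  B6 = {2, 4}  B7 = {2, 5}
Tree: B1–B2, B2–B3, B3–B4, B4–B5, B3–B6, B6–B7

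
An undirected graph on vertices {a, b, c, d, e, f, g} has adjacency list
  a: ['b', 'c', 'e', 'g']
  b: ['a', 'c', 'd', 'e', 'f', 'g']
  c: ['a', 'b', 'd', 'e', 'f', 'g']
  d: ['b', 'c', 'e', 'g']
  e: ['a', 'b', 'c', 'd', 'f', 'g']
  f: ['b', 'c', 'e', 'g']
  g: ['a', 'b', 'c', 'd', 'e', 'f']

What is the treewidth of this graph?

A width-4 tree decomposition is:
Bags: B1 = {a, b, c, e, g}  B2 = {b, c, d, e, g}  B3 = {b, c, e, f, g}
Tree: B1–B2, B1–B3
Every bag has size at most 5, so the width is 5 − 1 = 4 and tw(G) ≤ 4. For the lower bound, the 5 vertices {b, c, d, e, g} are pairwise adjacent, and any tree decomposition puts a clique entirely inside one bag — forcing width ≥ 4. Hence tw(G) = 4 exactly.

4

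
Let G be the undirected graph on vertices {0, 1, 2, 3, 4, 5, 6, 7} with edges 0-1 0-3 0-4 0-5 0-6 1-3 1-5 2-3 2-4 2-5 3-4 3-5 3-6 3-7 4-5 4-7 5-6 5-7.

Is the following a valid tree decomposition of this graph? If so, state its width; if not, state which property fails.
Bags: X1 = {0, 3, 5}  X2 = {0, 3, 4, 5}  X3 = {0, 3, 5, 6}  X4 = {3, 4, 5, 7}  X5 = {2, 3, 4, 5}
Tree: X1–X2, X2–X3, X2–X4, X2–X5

A tree decomposition must satisfy three properties: every vertex lies in some bag; for every edge, both endpoints lie together in some bag; and for every vertex, the bags containing it form a connected subtree. Here vertex 1 appears in no bag, so the decomposition is invalid.

No — vertex 1 appears in no bag.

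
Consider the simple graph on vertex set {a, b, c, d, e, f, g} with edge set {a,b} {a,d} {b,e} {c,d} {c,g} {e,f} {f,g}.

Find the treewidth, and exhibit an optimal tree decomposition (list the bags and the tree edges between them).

The largest bag has 3 vertices, giving width 2; this decomposition certifies tw(G) ≤ 2. Since e–f–g–c–d–a–b–e is a cycle in G, G is not acyclic. Forests are exactly the graphs of treewidth ≤ 1, so tw(G) ≥ 2. The upper and lower bounds meet at 2, so that is the treewidth.

Treewidth 2.
One such decomposition:
Bags: B1 = {e, f, g}  B2 = {c, e, g}  B3 = {c, d, e}  B4 = {a, d, e}  B5 = {a, b, e}
Tree: B1–B2, B2–B3, B3–B4, B4–B5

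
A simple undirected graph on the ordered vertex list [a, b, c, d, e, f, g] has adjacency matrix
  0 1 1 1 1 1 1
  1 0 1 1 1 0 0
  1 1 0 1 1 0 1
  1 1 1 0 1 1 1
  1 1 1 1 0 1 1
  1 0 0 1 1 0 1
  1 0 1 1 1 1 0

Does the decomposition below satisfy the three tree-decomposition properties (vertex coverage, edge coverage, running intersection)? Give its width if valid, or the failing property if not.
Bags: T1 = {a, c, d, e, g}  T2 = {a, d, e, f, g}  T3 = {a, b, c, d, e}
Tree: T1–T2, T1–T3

Every vertex of G appears in some bag (union = {a, b, c, d, e, f, g}); every edge is covered by a bag; and for each vertex v the set of bags containing v is connected in the bag tree. The decomposition is therefore valid. The largest bag has 5 vertices, so the width is 4.

Yes; width 4.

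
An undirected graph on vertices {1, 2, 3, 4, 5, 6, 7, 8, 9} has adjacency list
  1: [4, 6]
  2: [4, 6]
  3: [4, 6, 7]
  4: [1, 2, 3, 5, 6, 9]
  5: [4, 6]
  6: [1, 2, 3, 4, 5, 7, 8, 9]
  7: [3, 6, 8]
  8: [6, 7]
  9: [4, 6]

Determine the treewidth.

2

A width-2 tree decomposition is:
Bags: B1 = {3, 4, 6}  B2 = {4, 6, 9}  B3 = {1, 4, 6}  B4 = {2, 4, 6}  B5 = {4, 5, 6}  B6 = {3, 6, 7}  B7 = {6, 7, 8}
Tree: B1–B2, B2–B3, B2–B4, B1–B5, B1–B6, B6–B7
The largest bag has 3 vertices, giving width 2; this decomposition certifies tw(G) ≤ 2. Conversely, {6, 7, 8} is a clique of size 3, and the vertices of any clique must share a bag in every tree decomposition; so some bag has ≥ 3 vertices and tw(G) ≥ 2. The upper and lower bounds meet at 2, so that is the treewidth.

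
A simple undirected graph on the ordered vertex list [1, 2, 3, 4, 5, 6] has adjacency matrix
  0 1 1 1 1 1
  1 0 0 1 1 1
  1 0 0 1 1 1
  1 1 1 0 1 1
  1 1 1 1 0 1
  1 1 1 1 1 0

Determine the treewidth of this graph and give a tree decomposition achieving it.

Treewidth 4.
One such decomposition:
Bags: B1 = {1, 3, 4, 5, 6}  B2 = {1, 2, 4, 5, 6}
Tree: B1–B2

Each bag holds 5 vertices, so the decomposition has width 4, which upper-bounds the treewidth. For the lower bound, the 5 vertices {1, 2, 4, 5, 6} are pairwise adjacent, and any tree decomposition puts a clique entirely inside one bag — forcing width ≥ 4. Hence tw(G) = 4 exactly.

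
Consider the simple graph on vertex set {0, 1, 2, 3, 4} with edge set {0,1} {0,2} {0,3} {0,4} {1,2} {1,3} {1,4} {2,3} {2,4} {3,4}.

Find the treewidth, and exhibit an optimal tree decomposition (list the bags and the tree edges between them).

With just one bag of size 5, the width is 5 − 1 = 4, so tw(G) ≤ 4. Conversely, {0, 1, 2, 3, 4} is a clique of size 5, and the vertices of any clique must share a bag in every tree decomposition; so some bag has ≥ 5 vertices and tw(G) ≥ 4. Combining the bounds, tw(G) = 4.

Treewidth 4.
Bags: B1 = {0, 1, 2, 3, 4}
Tree: (single bag)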